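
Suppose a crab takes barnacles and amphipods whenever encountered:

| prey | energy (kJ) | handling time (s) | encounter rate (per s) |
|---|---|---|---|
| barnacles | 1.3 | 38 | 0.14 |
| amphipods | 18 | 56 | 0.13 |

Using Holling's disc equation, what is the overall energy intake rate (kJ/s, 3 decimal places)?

R = (0.14×1.3 + 0.13×18) / (1 + 0.14×38 + 0.13×56) = 2.522/13.6 = 0.1854 kJ/s.

0.185 kJ/s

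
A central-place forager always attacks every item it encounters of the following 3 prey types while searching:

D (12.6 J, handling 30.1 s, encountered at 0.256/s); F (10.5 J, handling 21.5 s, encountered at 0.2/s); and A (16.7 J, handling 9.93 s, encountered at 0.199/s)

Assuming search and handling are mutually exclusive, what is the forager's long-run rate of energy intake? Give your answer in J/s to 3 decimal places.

R = (0.256×12.6 + 0.2×10.5 + 0.199×16.7) / (1 + 0.256×30.1 + 0.2×21.5 + 0.199×9.93) = 8.649/14.98 = 0.5773 J/s.

0.577 J/s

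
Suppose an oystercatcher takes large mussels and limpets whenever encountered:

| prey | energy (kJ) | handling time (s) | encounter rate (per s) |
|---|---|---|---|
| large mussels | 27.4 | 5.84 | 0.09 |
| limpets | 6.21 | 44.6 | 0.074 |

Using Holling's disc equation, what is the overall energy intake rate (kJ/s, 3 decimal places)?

0.606 kJ/s

Energy encountered per unit search time: 0.09×27.4 + 0.074×6.21 = 2.926 kJ/s.
Handling time per unit search time: 0.09×5.84 + 0.074×44.6 = 3.826.
Rate = 2.926/(1 + 3.826) = 0.6062 kJ/s.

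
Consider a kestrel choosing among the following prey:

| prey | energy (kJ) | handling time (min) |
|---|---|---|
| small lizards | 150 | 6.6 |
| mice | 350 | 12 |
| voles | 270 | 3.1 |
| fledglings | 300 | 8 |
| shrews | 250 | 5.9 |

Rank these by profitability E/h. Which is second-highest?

shrews

In descending order of E/h:
voles: 270/3.1 = 87.1 kJ/min
shrews: 250/5.9 = 42.4 kJ/min
fledglings: 300/8 = 37.5 kJ/min
mice: 350/12 = 29.2 kJ/min
small lizards: 150/6.6 = 22.7 kJ/min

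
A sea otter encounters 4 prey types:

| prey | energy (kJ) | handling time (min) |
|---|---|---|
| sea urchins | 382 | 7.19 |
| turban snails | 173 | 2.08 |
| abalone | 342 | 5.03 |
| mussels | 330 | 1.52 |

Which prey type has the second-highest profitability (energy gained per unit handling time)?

In descending order of E/h:
mussels: 330/1.52 = 217 kJ/min
turban snails: 173/2.08 = 83.2 kJ/min
abalone: 342/5.03 = 68 kJ/min
sea urchins: 382/7.19 = 53.1 kJ/min

turban snails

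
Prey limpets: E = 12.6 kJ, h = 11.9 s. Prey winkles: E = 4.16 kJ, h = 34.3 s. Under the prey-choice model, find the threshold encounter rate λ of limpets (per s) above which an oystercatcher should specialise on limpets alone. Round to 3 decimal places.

0.011 per s

The zero-one rule: include winkles iff E₂/h₂ > λE₁/(1+λh₁). Equality gives the switch point.
λE₁h₂ = E₂ + λE₂h₁ ⇒ λ = E₂/(E₁h₂ − E₂h₁) = 4.16/(432.2 − 49.5) = 0.01087 per s.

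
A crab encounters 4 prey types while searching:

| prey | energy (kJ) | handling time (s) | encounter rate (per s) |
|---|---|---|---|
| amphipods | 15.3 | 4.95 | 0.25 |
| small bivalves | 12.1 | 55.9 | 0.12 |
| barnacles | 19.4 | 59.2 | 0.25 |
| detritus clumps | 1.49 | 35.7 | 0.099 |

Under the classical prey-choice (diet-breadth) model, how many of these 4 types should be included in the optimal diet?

1

E/h in descending order: amphipods 3.09, barnacles 0.328, small bivalves 0.216, detritus clumps 0.0417 kJ/s. The optimal diet is the largest prefix of this list for which every included type satisfies E_i/h_i > R on the types above it.
Rate on top 1: 1.709. barnacles: 0.328 < 1.709 → exclude; stop.
Optimal diet: amphipods — 1 of 4 types.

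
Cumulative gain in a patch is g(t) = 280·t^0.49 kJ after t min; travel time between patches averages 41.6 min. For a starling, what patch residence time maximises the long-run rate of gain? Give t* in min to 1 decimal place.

Maximise g(t)/(T+t): set derivative to zero → g'(t)(T+t) = g(t).
g'(t) = 0.49·280·t^-0.51. Setting 0.49·280·t^-0.51 = 280·t^0.49/(41.6+t) gives 0.49(41.6+t) = t, so 0.51·t = 0.49×41.6.
t* = 0.49×41.6/0.51 = 39.97 min.

40.0 min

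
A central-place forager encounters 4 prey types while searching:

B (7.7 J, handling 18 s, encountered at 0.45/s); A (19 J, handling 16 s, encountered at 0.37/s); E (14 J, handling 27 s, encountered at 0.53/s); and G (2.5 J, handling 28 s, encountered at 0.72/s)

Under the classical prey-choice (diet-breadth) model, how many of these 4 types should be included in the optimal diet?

Rank by E/h (J/s): A 1.19, E 0.519, B 0.428, G 0.0893. Include each in turn until the next type's E/h falls below the running intake rate.
Rate on top 1: 1.016. E: 0.519 < 1.016 → exclude; stop.
Optimal diet: A — 1 of 4 types.

1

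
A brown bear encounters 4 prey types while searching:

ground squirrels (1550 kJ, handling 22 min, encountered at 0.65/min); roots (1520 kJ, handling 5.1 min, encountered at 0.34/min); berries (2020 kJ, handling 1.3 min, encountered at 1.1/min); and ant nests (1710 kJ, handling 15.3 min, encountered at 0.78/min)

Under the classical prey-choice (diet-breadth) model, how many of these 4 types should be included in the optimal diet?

Profitabilities (E/h, kJ/min): berries 1.55e+03, roots 298, ant nests 112, ground squirrels 70.5. Add prey in this order while the next type's profitability exceeds the intake rate on those already taken.
Rate on top 1: 914.4. roots: 298 < 914.4 → exclude; stop.
Optimal diet: berries — 1 of 4 types.

1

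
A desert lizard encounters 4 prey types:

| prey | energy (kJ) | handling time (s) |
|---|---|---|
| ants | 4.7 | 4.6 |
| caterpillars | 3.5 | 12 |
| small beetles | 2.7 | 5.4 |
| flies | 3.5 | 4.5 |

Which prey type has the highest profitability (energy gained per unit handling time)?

Profitability E/h (kJ/s): ants = 4.7/4.6 = 1.02, caterpillars = 3.5/12 = 0.292, small beetles = 2.7/5.4 = 0.5, flies = 3.5/4.5 = 0.778.
Ranked: ants > flies > small beetles > caterpillars.

ants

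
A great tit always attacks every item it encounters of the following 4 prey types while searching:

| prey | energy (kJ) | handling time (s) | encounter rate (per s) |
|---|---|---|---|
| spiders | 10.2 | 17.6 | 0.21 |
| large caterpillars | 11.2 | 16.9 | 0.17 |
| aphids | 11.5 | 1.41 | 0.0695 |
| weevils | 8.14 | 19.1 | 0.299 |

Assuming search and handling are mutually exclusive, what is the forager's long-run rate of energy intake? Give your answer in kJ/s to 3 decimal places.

Energy encountered per unit search time: 0.21×10.2 + 0.17×11.2 + 0.0695×11.5 + 0.299×8.14 = 7.279 kJ/s.
Handling time per unit search time: 0.21×17.6 + 0.17×16.9 + 0.0695×1.41 + 0.299×19.1 = 12.38.
Rate = 7.279/(1 + 12.38) = 0.5441 kJ/s.

0.544 kJ/s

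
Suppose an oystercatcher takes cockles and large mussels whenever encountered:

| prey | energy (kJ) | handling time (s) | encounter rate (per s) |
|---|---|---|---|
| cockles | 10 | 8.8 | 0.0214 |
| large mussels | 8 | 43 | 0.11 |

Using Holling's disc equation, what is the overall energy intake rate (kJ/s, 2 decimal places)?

R = (0.0214×10 + 0.11×8) / (1 + 0.0214×8.8 + 0.11×43) = 1.094/5.918 = 0.1848 kJ/s.

0.18 kJ/s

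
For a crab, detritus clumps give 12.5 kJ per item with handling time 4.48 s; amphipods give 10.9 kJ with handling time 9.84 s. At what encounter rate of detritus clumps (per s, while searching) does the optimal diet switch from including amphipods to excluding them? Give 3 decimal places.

0.147 per s

Drop amphipods once their profitability E₂/h₂ falls below the rate achievable on detritus clumps alone: E₂/h₂ = λE₁/(1 + λh₁).
Solve for λ: λE₁h₂ = E₂(1 + λh₁) → λ(E₁h₂ − E₂h₁) = E₂ → λ = E₂/(E₁h₂ − E₂h₁).
λ = 10.9/(12.5×9.84 − 10.9×4.48) = 10.9/74.17 = 0.147 per s.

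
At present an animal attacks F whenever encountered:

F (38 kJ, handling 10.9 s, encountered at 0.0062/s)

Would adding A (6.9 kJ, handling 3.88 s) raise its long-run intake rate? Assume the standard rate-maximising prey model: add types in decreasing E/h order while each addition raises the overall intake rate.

Intake rate on the current diet: R = (0.0062×38) / (1 + 0.0062×10.9) = 0.2356/1.068 = 0.2207 kJ/s.
A: E/h = 6.9/3.88 = 1.778 kJ/s.
Since 1.778 > R, including A increases the long-run rate.

Yes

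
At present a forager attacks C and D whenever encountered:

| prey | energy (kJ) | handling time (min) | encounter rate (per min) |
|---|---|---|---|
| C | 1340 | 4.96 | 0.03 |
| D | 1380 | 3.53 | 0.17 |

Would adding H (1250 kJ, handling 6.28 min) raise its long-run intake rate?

Current rate: (0.03×1340 + 0.17×1380)/(1 + 0.03×4.96 + 0.17×3.53) = 157.1 kJ/min.
H: E/h = 1250/6.28 = 199 kJ/min.
Since 199 > R, including H increases the long-run rate.

Yes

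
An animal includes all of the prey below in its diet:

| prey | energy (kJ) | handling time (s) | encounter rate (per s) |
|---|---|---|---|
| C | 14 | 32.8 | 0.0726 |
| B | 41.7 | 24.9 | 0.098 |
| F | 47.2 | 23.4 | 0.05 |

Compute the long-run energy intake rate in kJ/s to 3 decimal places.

1.067 kJ/s

R = (0.0726×14 + 0.098×41.7 + 0.05×47.2) / (1 + 0.0726×32.8 + 0.098×24.9 + 0.05×23.4) = 7.463/6.991 = 1.067 kJ/s.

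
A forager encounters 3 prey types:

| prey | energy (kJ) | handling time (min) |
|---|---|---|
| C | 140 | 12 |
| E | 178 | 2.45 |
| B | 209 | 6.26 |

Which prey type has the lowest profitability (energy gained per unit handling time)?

C

Profitability E/h (kJ/min): C = 140/12 = 11.7, E = 178/2.45 = 72.7, B = 209/6.26 = 33.4.
Ranked: E > B > C.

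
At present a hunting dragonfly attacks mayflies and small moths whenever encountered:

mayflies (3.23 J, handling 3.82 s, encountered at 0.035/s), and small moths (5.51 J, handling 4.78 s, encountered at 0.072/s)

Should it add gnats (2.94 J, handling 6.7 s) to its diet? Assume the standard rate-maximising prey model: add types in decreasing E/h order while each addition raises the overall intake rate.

Yes

On mayflies and small moths alone, R = ΣλE/(1+Σλh) = 0.5098/1.478 = 0.3449 J/s.
Profitability of gnats: 2.94/6.7 = 0.4388 J/s.
Since 0.4388 > R, including gnats increases the long-run rate.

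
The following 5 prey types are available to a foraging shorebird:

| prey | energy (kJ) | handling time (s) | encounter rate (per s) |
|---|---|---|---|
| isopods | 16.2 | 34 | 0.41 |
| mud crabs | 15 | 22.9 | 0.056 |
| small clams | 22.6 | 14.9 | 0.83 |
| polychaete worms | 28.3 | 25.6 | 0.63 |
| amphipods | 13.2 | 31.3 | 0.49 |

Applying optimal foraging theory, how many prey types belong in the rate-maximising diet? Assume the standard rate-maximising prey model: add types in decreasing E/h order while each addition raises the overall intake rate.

Profitabilities (E/h, kJ/s): small clams 1.52, polychaete worms 1.11, mud crabs 0.655, isopods 0.476, amphipods 0.422. Add prey in this order while the next type's profitability exceeds the intake rate on those already taken.
Rate on top 1: 1.403. polychaete worms: 1.11 < 1.403 → exclude; stop.
Optimal diet: small clams — 1 of 5 types.

1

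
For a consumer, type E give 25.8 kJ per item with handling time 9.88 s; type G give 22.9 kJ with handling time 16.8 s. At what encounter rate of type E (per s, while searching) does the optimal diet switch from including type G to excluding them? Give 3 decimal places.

0.111 per s

Drop type G once their profitability E₂/h₂ falls below the rate achievable on type E alone: E₂/h₂ = λE₁/(1 + λh₁).
Solve for λ: λE₁h₂ = E₂(1 + λh₁) → λ(E₁h₂ − E₂h₁) = E₂ → λ = E₂/(E₁h₂ − E₂h₁).
λ = 22.9/(25.8×16.8 − 22.9×9.88) = 22.9/207.2 = 0.1105 per s.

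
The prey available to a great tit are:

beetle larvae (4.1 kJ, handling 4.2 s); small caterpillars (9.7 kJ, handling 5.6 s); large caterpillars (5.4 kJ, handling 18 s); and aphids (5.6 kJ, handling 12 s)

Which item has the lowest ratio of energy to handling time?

In descending order of E/h:
small caterpillars: 9.7/5.6 = 1.73 kJ/s
beetle larvae: 4.1/4.2 = 0.976 kJ/s
aphids: 5.6/12 = 0.467 kJ/s
large caterpillars: 5.4/18 = 0.3 kJ/s

large caterpillars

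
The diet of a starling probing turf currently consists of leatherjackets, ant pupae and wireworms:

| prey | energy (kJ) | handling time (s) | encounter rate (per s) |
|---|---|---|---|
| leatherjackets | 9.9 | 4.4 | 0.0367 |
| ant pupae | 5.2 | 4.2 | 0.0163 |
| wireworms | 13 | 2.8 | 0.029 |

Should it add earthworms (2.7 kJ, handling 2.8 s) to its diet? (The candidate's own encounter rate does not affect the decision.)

On leatherjackets, ant pupae and wireworms alone, R = ΣλE/(1+Σλh) = 0.8251/1.311 = 0.6293 kJ/s.
Profitability of earthworms: 2.7/2.8 = 0.9643 kJ/s.
0.9643 > 0.6293, so adding earthworms raises the average — include it.

Yes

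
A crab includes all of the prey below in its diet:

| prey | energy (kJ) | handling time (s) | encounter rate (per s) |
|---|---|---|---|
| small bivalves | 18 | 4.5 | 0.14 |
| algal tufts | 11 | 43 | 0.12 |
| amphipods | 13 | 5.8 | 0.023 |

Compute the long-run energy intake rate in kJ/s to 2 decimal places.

0.60 kJ/s

R = (0.14×18 + 0.12×11 + 0.023×13) / (1 + 0.14×4.5 + 0.12×43 + 0.023×5.8) = 4.139/6.923 = 0.5978 kJ/s.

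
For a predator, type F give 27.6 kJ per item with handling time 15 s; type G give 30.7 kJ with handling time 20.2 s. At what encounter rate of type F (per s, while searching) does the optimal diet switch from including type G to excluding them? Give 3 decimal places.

Drop type G once their profitability E₂/h₂ falls below the rate achievable on type F alone: E₂/h₂ = λE₁/(1 + λh₁).
Solve for λ: λE₁h₂ = E₂(1 + λh₁) → λ(E₁h₂ − E₂h₁) = E₂ → λ = E₂/(E₁h₂ − E₂h₁).
λ = 30.7/(27.6×20.2 − 30.7×15) = 30.7/97.02 = 0.3164 per s.

0.316 per s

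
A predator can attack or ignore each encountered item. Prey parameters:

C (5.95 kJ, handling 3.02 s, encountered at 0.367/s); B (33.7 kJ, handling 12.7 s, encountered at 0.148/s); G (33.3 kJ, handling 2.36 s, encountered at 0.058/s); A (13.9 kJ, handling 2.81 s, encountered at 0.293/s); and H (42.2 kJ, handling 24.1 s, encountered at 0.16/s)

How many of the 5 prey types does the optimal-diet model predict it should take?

E/h in descending order: G 14.1, A 4.95, B 2.65, C 1.97, H 1.75 kJ/s. The optimal diet is the largest prefix of this list for which every included type satisfies E_i/h_i > R on the types above it.
Rate on top 1: 1.699. A: 4.95 > 1.699 → include.
Rate on top 2: 3.063. B: 2.65 < 3.063 → exclude; stop.
Optimal diet: G, A — 2 of 5 types.

2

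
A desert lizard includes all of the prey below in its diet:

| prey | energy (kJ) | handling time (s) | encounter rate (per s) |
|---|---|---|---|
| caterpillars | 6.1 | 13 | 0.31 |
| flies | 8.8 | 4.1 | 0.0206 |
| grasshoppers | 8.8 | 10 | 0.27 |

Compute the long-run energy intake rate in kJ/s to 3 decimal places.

R = (0.31×6.1 + 0.0206×8.8 + 0.27×8.8) / (1 + 0.31×13 + 0.0206×4.1 + 0.27×10) = 4.448/7.814 = 0.5692 kJ/s.

0.569 kJ/s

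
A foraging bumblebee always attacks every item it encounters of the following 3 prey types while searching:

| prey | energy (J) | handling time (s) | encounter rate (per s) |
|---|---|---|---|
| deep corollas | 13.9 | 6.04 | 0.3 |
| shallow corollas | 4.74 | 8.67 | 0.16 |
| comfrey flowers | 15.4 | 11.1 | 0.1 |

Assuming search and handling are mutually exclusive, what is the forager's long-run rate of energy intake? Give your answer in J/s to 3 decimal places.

1.218 J/s

R = (0.3×13.9 + 0.16×4.74 + 0.1×15.4) / (1 + 0.3×6.04 + 0.16×8.67 + 0.1×11.1) = 6.468/5.309 = 1.218 J/s.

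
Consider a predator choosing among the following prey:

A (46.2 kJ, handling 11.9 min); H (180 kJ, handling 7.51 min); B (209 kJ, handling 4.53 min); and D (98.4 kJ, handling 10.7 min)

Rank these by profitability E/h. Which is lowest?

In descending order of E/h:
B: 209/4.53 = 46.1 kJ/min
H: 180/7.51 = 24 kJ/min
D: 98.4/10.7 = 9.2 kJ/min
A: 46.2/11.9 = 3.88 kJ/min

A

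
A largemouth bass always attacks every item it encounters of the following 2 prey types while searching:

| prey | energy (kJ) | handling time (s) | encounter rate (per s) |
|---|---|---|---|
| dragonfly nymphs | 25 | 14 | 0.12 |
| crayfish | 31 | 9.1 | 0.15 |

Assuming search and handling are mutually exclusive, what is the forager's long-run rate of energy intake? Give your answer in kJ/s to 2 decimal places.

Energy encountered per unit search time: 0.12×25 + 0.15×31 = 7.65 kJ/s.
Handling time per unit search time: 0.12×14 + 0.15×9.1 = 3.045.
Rate = 7.65/(1 + 3.045) = 1.891 kJ/s.

1.89 kJ/s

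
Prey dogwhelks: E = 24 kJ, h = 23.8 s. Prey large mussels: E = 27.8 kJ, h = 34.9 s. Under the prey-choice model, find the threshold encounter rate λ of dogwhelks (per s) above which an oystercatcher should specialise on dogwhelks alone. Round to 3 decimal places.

The zero-one rule: include large mussels iff E₂/h₂ > λE₁/(1+λh₁). Equality gives the switch point.
λE₁h₂ = E₂ + λE₂h₁ ⇒ λ = E₂/(E₁h₂ − E₂h₁) = 27.8/(837.6 − 661.6) = 0.158 per s.

0.158 per s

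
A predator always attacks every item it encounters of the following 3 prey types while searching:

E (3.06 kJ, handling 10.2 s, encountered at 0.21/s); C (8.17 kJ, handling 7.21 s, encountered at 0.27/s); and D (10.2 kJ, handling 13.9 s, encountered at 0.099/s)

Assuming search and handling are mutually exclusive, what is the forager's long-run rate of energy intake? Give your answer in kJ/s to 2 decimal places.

0.60 kJ/s

R = Σλ_iE_i / (1 + Σλ_ih_i)
Numerator: 0.21×3.06 + 0.27×8.17 + 0.099×10.2 = 3.858
Denominator: 1 + 0.21×10.2 + 0.27×7.21 + 0.099×13.9 = 6.465
R = 3.858/6.465 = 0.5968 kJ/s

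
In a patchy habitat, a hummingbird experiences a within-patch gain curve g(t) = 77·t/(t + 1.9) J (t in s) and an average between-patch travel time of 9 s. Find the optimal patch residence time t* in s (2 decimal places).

4.14 s

Optimal t* satisfies g'(t*) = g(t*)/(T + t*).
g'(t) = 77·1.9/(t + 1.9)². Setting 77·1.9/(t+1.9)² = 77t/[(t+1.9)(9+t)] gives 1.9(9+t) = t(t+1.9), so t² = 1.9×9 = 17.1.
t* = √17.1 = 4.135 s.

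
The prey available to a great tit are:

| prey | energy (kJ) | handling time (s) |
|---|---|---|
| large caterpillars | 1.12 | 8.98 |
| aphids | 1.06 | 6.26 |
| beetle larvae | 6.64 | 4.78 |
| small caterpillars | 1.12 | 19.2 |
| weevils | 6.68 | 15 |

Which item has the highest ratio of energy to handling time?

Profitability E/h (kJ/s): large caterpillars = 1.12/8.98 = 0.125, aphids = 1.06/6.26 = 0.169, beetle larvae = 6.64/4.78 = 1.39, small caterpillars = 1.12/19.2 = 0.0583, weevils = 6.68/15 = 0.445.
Ranked: beetle larvae > weevils > aphids > large caterpillars > small caterpillars.

beetle larvae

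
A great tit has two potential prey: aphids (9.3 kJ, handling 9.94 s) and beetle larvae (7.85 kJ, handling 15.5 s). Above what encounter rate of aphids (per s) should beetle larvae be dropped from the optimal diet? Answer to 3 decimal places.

0.119 per s

Drop beetle larvae once their profitability E₂/h₂ falls below the rate achievable on aphids alone: E₂/h₂ = λE₁/(1 + λh₁).
Solve for λ: λE₁h₂ = E₂(1 + λh₁) → λ(E₁h₂ − E₂h₁) = E₂ → λ = E₂/(E₁h₂ − E₂h₁).
λ = 7.85/(9.3×15.5 − 7.85×9.94) = 7.85/66.12 = 0.1187 per s.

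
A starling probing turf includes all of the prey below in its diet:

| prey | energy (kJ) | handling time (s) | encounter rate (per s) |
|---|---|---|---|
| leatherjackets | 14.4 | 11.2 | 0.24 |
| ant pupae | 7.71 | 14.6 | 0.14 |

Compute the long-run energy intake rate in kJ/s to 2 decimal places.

0.79 kJ/s

R = Σλ_iE_i / (1 + Σλ_ih_i)
Numerator: 0.24×14.4 + 0.14×7.71 = 4.535
Denominator: 1 + 0.24×11.2 + 0.14×14.6 = 5.732
R = 4.535/5.732 = 0.7912 kJ/s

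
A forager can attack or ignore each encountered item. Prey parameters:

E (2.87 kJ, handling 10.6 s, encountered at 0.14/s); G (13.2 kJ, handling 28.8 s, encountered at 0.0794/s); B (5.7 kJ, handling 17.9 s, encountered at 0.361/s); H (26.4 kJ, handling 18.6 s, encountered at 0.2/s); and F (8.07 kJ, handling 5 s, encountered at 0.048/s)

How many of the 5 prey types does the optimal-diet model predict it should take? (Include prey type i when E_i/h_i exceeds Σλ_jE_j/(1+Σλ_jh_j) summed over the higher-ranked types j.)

Profitabilities (E/h, kJ/s): F 1.61, H 1.42, G 0.458, B 0.318, E 0.271. Add prey in this order while the next type's profitability exceeds the intake rate on those already taken.
Rate on top 1: 0.3124. H: 1.42 > 0.3124 → include.
Rate on top 2: 1.143. G: 0.458 < 1.143 → exclude; stop.
Optimal diet: F, H — 2 of 5 types.

2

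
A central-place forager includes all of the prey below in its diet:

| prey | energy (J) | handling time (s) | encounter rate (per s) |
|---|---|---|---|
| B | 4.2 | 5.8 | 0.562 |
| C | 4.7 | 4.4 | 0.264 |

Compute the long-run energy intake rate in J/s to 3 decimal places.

0.664 J/s

Energy encountered per unit search time: 0.562×4.2 + 0.264×4.7 = 3.601 J/s.
Handling time per unit search time: 0.562×5.8 + 0.264×4.4 = 4.421.
Rate = 3.601/(1 + 4.421) = 0.6643 J/s.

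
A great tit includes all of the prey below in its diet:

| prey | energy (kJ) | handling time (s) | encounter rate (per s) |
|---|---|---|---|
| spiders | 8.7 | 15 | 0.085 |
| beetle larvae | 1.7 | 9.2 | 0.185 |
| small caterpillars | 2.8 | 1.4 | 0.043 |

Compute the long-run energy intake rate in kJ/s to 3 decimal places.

R = Σλ_iE_i / (1 + Σλ_ih_i)
Numerator: 0.085×8.7 + 0.185×1.7 + 0.043×2.8 = 1.174
Denominator: 1 + 0.085×15 + 0.185×9.2 + 0.043×1.4 = 4.037
R = 1.174/4.037 = 0.2909 kJ/s

0.291 kJ/s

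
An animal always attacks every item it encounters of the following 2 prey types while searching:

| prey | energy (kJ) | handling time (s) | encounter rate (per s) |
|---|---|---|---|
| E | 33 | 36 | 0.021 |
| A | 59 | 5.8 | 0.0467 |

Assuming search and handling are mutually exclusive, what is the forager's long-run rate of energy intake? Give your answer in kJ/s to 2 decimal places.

R = Σλ_iE_i / (1 + Σλ_ih_i)
Numerator: 0.021×33 + 0.0467×59 = 3.448
Denominator: 1 + 0.021×36 + 0.0467×5.8 = 2.027
R = 3.448/2.027 = 1.701 kJ/s

1.70 kJ/s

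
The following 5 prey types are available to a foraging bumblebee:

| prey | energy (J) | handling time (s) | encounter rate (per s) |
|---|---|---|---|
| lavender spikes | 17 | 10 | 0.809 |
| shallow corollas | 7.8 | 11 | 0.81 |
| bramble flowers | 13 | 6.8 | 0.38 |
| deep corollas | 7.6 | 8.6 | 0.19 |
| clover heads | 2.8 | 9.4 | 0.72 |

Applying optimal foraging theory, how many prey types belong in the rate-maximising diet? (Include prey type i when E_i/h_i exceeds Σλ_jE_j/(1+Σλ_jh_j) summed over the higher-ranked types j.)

Profitabilities (E/h, J/s): bramble flowers 1.91, lavender spikes 1.7, deep corollas 0.884, shallow corollas 0.709, clover heads 0.298. Add prey in this order while the next type's profitability exceeds the intake rate on those already taken.
Rate on top 1: 1.378. lavender spikes: 1.7 > 1.378 → include.
Rate on top 2: 1.601. deep corollas: 0.884 < 1.601 → exclude; stop.
Optimal diet: bramble flowers, lavender spikes — 2 of 5 types.

2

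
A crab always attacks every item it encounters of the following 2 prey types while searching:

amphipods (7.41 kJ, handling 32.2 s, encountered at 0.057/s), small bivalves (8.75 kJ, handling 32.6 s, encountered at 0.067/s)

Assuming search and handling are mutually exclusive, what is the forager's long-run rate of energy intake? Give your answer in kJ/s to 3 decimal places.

0.201 kJ/s

R = (0.057×7.41 + 0.067×8.75) / (1 + 0.057×32.2 + 0.067×32.6) = 1.009/5.02 = 0.2009 kJ/s.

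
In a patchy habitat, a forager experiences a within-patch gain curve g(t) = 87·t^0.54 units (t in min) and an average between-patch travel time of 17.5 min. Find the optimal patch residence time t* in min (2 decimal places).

Optimal t* satisfies g'(t*) = g(t*)/(T + t*).
g'(t) = 0.54·87·t^-0.46. Setting 0.54·87·t^-0.46 = 87·t^0.54/(17.5+t) gives 0.54(17.5+t) = t, so 0.46·t = 0.54×17.5.
t* = 0.54×17.5/0.46 = 20.54 min.

20.54 min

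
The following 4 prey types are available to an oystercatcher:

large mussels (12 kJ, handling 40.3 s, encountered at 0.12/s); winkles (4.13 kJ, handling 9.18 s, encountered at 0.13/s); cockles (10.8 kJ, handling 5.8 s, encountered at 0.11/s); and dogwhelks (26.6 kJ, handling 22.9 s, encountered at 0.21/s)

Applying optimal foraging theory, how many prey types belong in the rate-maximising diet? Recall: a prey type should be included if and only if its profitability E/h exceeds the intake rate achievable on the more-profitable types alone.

2

Rank by E/h (kJ/s): cockles 1.86, dogwhelks 1.16, winkles 0.45, large mussels 0.298. Include each in turn until the next type's E/h falls below the running intake rate.
Rate on top 1: 0.7253. dogwhelks: 1.16 > 0.7253 → include.
Rate on top 2: 1.051. winkles: 0.45 < 1.051 → exclude; stop.
Optimal diet: cockles, dogwhelks — 2 of 4 types.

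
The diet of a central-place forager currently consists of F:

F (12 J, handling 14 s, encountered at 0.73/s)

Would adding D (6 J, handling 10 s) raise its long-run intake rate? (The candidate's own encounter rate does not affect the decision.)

Intake rate on the current diet: R = (0.73×12) / (1 + 0.73×14) = 8.76/11.22 = 0.7807 J/s.
Profitability of D: 6/10 = 0.6 J/s.
0.6 < 0.7807, so adding D would lower the average — exclude it.

No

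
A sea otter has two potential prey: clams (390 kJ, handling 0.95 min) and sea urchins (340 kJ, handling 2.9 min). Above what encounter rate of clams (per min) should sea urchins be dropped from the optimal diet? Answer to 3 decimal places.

At the threshold, the rate on clams alone equals the profitability of sea urchins: λ·390/(1 + λ·0.95) = 340/2.9 = 117.2.
Rearranging, λ(390 − 117.2×0.95) = 117.2, so λ = 117.2/278.6 = 0.4208 per min.

0.421 per min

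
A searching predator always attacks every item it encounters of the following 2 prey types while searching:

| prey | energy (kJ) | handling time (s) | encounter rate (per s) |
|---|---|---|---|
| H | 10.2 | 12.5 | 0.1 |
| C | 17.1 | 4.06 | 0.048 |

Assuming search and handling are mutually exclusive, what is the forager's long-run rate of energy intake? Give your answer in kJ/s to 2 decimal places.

0.75 kJ/s

R = Σλ_iE_i / (1 + Σλ_ih_i)
Numerator: 0.1×10.2 + 0.048×17.1 = 1.841
Denominator: 1 + 0.1×12.5 + 0.048×4.06 = 2.445
R = 1.841/2.445 = 0.7529 kJ/s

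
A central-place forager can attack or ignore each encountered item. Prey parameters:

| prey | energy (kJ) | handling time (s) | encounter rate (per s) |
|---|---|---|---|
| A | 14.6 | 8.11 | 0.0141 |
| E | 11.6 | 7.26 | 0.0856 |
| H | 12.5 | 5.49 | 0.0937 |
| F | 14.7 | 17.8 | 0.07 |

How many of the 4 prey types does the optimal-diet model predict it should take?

E/h in descending order: H 2.28, A 1.8, E 1.6, F 0.826 kJ/s. The optimal diet is the largest prefix of this list for which every included type satisfies E_i/h_i > R on the types above it.
Rate on top 1: 0.7734. A: 1.8 > 0.7734 → include.
Rate on top 2: 0.8455. E: 1.6 > 0.8455 → include.
Rate on top 3: 1.053. F: 0.826 < 1.053 → exclude; stop.
Optimal diet: H, A, E — 3 of 4 types.

3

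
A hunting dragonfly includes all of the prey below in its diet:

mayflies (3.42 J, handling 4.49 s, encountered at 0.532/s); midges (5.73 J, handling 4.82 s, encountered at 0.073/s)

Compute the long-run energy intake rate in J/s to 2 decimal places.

0.60 J/s

R = Σλ_iE_i / (1 + Σλ_ih_i)
Numerator: 0.532×3.42 + 0.073×5.73 = 2.238
Denominator: 1 + 0.532×4.49 + 0.073×4.82 = 3.741
R = 2.238/3.741 = 0.5982 J/s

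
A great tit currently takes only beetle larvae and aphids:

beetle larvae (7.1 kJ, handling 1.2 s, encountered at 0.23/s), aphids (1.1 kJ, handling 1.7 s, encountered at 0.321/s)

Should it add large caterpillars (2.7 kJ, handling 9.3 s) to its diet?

No

Intake rate on the current diet: R = (0.23×7.1 + 0.321×1.1) / (1 + 0.23×1.2 + 0.321×1.7) = 1.986/1.822 = 1.09 kJ/s.
large caterpillars: E/h = 2.7/9.3 = 0.2903 kJ/s.
0.2903 < 1.09, so adding large caterpillars would lower the average — exclude it.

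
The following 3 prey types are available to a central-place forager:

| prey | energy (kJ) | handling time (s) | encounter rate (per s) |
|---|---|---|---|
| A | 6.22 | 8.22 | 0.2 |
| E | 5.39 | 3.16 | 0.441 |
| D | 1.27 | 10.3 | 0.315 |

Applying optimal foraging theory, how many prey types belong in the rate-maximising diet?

1

Rank by E/h (kJ/s): E 1.71, A 0.757, D 0.123. Include each in turn until the next type's E/h falls below the running intake rate.
Rate on top 1: 0.9931. A: 0.757 < 0.9931 → exclude; stop.
Optimal diet: E — 1 of 3 types.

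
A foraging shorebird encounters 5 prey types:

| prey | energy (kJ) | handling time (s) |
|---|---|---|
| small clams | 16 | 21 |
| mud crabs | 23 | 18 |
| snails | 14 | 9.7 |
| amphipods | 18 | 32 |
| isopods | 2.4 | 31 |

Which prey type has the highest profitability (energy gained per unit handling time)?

snails

In descending order of E/h:
snails: 14/9.7 = 1.44 kJ/s
mud crabs: 23/18 = 1.28 kJ/s
small clams: 16/21 = 0.762 kJ/s
amphipods: 18/32 = 0.562 kJ/s
isopods: 2.4/31 = 0.0774 kJ/s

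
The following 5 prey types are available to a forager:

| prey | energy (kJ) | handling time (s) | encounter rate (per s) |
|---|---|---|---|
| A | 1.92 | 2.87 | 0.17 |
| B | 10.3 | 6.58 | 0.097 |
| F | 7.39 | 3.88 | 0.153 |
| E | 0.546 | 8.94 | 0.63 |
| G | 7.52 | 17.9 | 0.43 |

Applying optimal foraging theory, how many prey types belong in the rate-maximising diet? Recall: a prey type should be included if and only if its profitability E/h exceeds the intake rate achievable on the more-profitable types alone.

2

Rank by E/h (kJ/s): F 1.9, B 1.57, A 0.669, G 0.42, E 0.0611. Include each in turn until the next type's E/h falls below the running intake rate.
Rate on top 1: 0.7095. B: 1.57 > 0.7095 → include.
Rate on top 2: 0.9542. A: 0.669 < 0.9542 → exclude; stop.
Optimal diet: F, B — 2 of 5 types.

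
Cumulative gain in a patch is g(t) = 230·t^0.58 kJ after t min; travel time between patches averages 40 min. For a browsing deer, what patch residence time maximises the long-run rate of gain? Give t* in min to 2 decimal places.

Maximise g(t)/(T+t): set derivative to zero → g'(t)(T+t) = g(t).
g'(t) = 0.58·230·t^-0.42. Setting 0.58·230·t^-0.42 = 230·t^0.58/(40+t) gives 0.58(40+t) = t, so 0.42·t = 0.58×40.
t* = 0.58×40/0.42 = 55.24 min.

55.24 min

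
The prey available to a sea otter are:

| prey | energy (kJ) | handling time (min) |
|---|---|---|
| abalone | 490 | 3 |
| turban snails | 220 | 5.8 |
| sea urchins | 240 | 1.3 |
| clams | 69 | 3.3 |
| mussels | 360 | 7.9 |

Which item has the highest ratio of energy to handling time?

In descending order of E/h:
sea urchins: 240/1.3 = 185 kJ/min
abalone: 490/3 = 163 kJ/min
mussels: 360/7.9 = 45.6 kJ/min
turban snails: 220/5.8 = 37.9 kJ/min
clams: 69/3.3 = 20.9 kJ/min

sea urchins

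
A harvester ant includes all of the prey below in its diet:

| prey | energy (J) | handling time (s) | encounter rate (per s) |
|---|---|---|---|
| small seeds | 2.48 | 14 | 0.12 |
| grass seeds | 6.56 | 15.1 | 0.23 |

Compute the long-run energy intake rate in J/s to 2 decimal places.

R = (0.12×2.48 + 0.23×6.56) / (1 + 0.12×14 + 0.23×15.1) = 1.806/6.153 = 0.2936 J/s.

0.29 J/s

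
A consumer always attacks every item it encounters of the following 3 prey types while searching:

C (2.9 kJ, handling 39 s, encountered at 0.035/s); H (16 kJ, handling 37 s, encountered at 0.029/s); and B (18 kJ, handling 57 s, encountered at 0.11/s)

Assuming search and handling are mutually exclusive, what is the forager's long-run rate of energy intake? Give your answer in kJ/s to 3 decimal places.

0.262 kJ/s

R = Σλ_iE_i / (1 + Σλ_ih_i)
Numerator: 0.035×2.9 + 0.029×16 + 0.11×18 = 2.546
Denominator: 1 + 0.035×39 + 0.029×37 + 0.11×57 = 9.708
R = 2.546/9.708 = 0.2622 kJ/s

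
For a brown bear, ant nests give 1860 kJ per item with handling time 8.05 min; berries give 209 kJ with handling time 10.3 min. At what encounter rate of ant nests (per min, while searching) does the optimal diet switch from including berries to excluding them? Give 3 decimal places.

0.012 per min

Drop berries once their profitability E₂/h₂ falls below the rate achievable on ant nests alone: E₂/h₂ = λE₁/(1 + λh₁).
Solve for λ: λE₁h₂ = E₂(1 + λh₁) → λ(E₁h₂ − E₂h₁) = E₂ → λ = E₂/(E₁h₂ − E₂h₁).
λ = 209/(1860×10.3 − 209×8.05) = 209/1.748e+04 = 0.01196 per min.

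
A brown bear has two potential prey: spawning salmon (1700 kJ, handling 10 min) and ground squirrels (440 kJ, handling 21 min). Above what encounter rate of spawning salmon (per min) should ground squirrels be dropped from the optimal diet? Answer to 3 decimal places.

At the threshold, the rate on spawning salmon alone equals the profitability of ground squirrels: λ·1700/(1 + λ·10) = 440/21 = 20.95.
Rearranging, λ(1700 − 20.95×10) = 20.95, so λ = 20.95/1490 = 0.01406 per min.

0.014 per min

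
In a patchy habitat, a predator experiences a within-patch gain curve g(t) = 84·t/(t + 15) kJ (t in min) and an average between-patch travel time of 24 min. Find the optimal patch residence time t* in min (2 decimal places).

By the marginal value theorem, leave when the instantaneous gain rate g'(t) equals the habitat-wide average g(t)/(T + t).
g'(t) = 84·15/(t + 15)². Setting 84·15/(t+15)² = 84t/[(t+15)(24+t)] gives 15(24+t) = t(t+15), so t² = 15×24 = 360.
t* = √360 = 18.97 min.

18.97 min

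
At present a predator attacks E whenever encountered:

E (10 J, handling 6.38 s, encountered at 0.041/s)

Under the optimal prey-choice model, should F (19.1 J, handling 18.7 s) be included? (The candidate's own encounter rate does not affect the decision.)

Intake rate on the current diet: R = (0.041×10) / (1 + 0.041×6.38) = 0.41/1.262 = 0.325 J/s.
F: E/h = 19.1/18.7 = 1.021 J/s.
Since 1.021 > R, including F increases the long-run rate.

Yes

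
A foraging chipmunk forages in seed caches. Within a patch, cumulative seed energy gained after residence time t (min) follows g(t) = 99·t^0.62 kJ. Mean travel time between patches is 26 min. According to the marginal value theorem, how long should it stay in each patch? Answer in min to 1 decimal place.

Optimal t* satisfies g'(t*) = g(t*)/(T + t*).
g'(t) = 0.62·99·t^-0.38. Setting 0.62·99·t^-0.38 = 99·t^0.62/(26+t) gives 0.62(26+t) = t, so 0.38·t = 0.62×26.
t* = 0.62×26/0.38 = 42.42 min.

42.4 min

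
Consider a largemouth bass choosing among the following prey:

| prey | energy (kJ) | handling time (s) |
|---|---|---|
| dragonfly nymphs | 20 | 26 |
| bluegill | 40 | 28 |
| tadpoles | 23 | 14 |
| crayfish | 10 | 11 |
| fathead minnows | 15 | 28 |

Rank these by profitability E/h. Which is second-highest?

Profitability E/h (kJ/s): dragonfly nymphs = 20/26 = 0.769, bluegill = 40/28 = 1.43, tadpoles = 23/14 = 1.64, crayfish = 10/11 = 0.909, fathead minnows = 15/28 = 0.536.
Ranked: tadpoles > bluegill > crayfish > dragonfly nymphs > fathead minnows.

bluegill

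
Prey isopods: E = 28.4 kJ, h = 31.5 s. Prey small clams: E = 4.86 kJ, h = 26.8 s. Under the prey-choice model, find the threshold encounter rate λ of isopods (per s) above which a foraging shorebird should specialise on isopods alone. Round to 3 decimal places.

The zero-one rule: include small clams iff E₂/h₂ > λE₁/(1+λh₁). Equality gives the switch point.
λE₁h₂ = E₂ + λE₂h₁ ⇒ λ = E₂/(E₁h₂ − E₂h₁) = 4.86/(761.1 − 153.1) = 0.007993 per s.

0.008 per s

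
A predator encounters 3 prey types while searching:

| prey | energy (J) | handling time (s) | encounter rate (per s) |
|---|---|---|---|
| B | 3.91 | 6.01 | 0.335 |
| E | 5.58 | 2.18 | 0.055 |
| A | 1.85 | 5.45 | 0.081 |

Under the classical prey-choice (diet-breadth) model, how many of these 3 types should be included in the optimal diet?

Rank by E/h (J/s): E 2.56, B 0.651, A 0.339. Include each in turn until the next type's E/h falls below the running intake rate.
Rate on top 1: 0.274. B: 0.651 > 0.274 → include.
Rate on top 2: 0.516. A: 0.339 < 0.516 → exclude; stop.
Optimal diet: E, B — 2 of 3 types.

2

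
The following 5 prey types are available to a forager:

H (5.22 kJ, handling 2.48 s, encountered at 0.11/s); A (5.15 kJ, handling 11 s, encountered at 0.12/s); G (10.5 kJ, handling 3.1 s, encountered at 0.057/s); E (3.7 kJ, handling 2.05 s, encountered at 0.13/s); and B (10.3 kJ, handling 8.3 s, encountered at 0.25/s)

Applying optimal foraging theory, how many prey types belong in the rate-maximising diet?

4

E/h in descending order: G 3.39, H 2.1, E 1.8, B 1.24, A 0.468 kJ/s. The optimal diet is the largest prefix of this list for which every included type satisfies E_i/h_i > R on the types above it.
Rate on top 1: 0.5086. H: 2.1 > 0.5086 → include.
Rate on top 2: 0.809. E: 1.8 > 0.809 → include.
Rate on top 3: 0.9637. B: 1.24 > 0.9637 → include.
Rate on top 4: 1.115. A: 0.468 < 1.115 → exclude; stop.
Optimal diet: G, H, E, B — 4 of 5 types.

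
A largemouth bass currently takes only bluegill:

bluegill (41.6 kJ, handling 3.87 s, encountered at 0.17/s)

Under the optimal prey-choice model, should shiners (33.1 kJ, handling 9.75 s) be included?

Intake rate on the current diet: R = (0.17×41.6) / (1 + 0.17×3.87) = 7.072/1.658 = 4.266 kJ/s.
shiners: E/h = 33.1/9.75 = 3.395 kJ/s.
3.395 < 4.266, so adding shiners would lower the average — exclude it.

No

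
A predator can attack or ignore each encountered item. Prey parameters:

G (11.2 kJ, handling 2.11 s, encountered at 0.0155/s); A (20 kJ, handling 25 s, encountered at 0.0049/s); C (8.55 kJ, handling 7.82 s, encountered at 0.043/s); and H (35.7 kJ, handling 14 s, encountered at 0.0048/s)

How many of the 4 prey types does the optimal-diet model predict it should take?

4

Rank by E/h (kJ/s): G 5.31, H 2.55, C 1.09, A 0.8. Include each in turn until the next type's E/h falls below the running intake rate.
Rate on top 1: 0.1681. H: 2.55 > 0.1681 → include.
Rate on top 2: 0.3136. C: 1.09 > 0.3136 → include.
Rate on top 3: 0.4962. A: 0.8 > 0.4962 → include.
Optimal diet: G, H, C, A — 4 of 4 types.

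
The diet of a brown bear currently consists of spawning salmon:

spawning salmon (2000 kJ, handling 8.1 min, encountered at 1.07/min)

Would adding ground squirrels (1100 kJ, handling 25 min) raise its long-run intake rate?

No

Intake rate on the current diet: R = (1.07×2000) / (1 + 1.07×8.1) = 2140/9.667 = 221.4 kJ/min.
ground squirrels: E/h = 1100/25 = 44 kJ/min.
Since 44 < R, time spent handling ground squirrels is better spent searching.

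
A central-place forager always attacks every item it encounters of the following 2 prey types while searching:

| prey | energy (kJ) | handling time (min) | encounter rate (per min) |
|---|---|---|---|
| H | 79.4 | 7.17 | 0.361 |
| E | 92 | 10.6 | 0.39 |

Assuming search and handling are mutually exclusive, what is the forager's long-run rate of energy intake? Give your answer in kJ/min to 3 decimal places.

8.358 kJ/min

R = Σλ_iE_i / (1 + Σλ_ih_i)
Numerator: 0.361×79.4 + 0.39×92 = 64.54
Denominator: 1 + 0.361×7.17 + 0.39×10.6 = 7.722
R = 64.54/7.722 = 8.358 kJ/min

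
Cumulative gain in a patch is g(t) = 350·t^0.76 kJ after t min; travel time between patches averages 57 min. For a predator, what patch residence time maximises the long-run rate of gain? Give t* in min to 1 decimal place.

180.5 min

Optimal t* satisfies g'(t*) = g(t*)/(T + t*).
g'(t) = 0.76·350·t^-0.24. Setting 0.76·350·t^-0.24 = 350·t^0.76/(57+t) gives 0.76(57+t) = t, so 0.24·t = 0.76×57.
t* = 0.76×57/0.24 = 180.5 min.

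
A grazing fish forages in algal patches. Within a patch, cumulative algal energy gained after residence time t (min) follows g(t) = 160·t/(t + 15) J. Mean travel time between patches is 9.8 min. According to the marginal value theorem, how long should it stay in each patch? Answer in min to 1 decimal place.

12.1 min

Optimal t* satisfies g'(t*) = g(t*)/(T + t*).
g'(t) = 160·15/(t + 15)². Setting 160·15/(t+15)² = 160t/[(t+15)(9.8+t)] gives 15(9.8+t) = t(t+15), so t² = 15×9.8 = 147.
t* = √147 = 12.12 min.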